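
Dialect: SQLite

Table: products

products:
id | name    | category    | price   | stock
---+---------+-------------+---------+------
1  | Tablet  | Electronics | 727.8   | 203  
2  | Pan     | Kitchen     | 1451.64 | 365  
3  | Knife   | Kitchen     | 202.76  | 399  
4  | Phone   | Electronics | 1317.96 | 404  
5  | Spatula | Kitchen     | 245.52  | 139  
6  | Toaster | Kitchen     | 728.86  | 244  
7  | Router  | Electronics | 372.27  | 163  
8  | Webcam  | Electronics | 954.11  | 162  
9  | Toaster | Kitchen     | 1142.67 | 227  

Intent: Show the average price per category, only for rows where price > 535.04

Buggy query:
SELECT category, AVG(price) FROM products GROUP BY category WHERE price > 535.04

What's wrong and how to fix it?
Bug: WHERE cannot follow GROUP BY

Fix: Place WHERE between FROM and GROUP BY

Corrected query:
SELECT category, AVG(price) FROM products WHERE price > 535.04 GROUP BY category

Result:
category    | AVG(price) 
------------+------------
Electronics | 999.956667 
Kitchen     | 1107.723333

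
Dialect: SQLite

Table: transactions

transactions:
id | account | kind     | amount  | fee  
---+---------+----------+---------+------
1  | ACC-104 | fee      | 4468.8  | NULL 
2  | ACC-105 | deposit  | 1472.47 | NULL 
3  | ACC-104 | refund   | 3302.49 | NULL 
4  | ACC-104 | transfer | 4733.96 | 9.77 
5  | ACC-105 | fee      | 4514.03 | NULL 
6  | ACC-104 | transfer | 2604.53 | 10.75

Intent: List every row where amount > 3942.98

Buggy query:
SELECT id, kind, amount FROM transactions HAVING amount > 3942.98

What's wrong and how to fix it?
Bug: HAVING filters the output of aggregation, but this query has no GROUP BY and no aggregate functions, so SQLite rejects it (HAVING clause on a non-aggregate query); the condition here is per row

Fix: Use WHERE for row-level filtering

Corrected query:
SELECT id, kind, amount FROM transactions WHERE amount > 3942.98

Result:
id | kind     | amount 
---+----------+--------
1  | fee      | 4468.8 
4  | transfer | 4733.96
5  | fee      | 4514.03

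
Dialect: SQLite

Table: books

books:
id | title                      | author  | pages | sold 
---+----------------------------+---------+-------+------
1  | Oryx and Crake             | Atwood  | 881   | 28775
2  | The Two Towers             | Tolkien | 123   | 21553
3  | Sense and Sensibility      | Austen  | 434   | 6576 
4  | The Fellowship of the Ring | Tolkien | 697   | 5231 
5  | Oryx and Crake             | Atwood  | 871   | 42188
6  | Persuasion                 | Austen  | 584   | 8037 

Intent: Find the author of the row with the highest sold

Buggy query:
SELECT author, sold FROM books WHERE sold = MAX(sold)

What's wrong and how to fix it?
Bug: WHERE is evaluated per row; an aggregate over the whole table isn't defined there

Fix: Use a subquery: WHERE sold = (SELECT MAX(sold) FROM books)

Corrected query:
SELECT author, sold FROM books WHERE sold = (SELECT MAX(sold) FROM books)

Result:
author | sold 
-------+------
Atwood | 42188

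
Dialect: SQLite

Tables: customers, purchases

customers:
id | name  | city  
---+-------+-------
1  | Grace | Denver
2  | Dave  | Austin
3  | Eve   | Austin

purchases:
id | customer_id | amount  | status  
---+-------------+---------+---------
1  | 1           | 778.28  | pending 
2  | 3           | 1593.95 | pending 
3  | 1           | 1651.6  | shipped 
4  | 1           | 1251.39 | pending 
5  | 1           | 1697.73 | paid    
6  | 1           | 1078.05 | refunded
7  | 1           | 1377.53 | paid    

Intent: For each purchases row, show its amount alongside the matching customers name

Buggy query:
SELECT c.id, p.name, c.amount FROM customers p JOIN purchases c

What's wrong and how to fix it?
Bug: JOIN with no ON clause produces a cartesian product; every purchases row pairs with every customers row

Fix: Add ON c.customer_id = p.id to the JOIN

Corrected query:
SELECT c.id, p.name, c.amount FROM customers p JOIN purchases c ON c.customer_id = p.id

Result:
id | name  | amount 
---+-------+--------
1  | Grace | 778.28 
2  | Eve   | 1593.95
3  | Grace | 1651.6 
4  | Grace | 1251.39
5  | Grace | 1697.73
6  | Grace | 1078.05
7  | Grace | 1377.53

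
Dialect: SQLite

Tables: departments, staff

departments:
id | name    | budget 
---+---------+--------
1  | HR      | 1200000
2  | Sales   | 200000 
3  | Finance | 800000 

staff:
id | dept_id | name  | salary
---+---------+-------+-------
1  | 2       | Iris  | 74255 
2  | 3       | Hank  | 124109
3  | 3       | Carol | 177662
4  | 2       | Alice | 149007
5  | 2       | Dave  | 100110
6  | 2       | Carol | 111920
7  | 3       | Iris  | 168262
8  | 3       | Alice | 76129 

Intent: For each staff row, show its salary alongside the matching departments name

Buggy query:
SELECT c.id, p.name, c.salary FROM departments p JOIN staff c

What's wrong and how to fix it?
Bug: JOIN with no ON clause produces a cartesian product; every staff row pairs with every departments row

Fix: Add ON c.dept_id = p.id to the JOIN

Corrected query:
SELECT c.id, p.name, c.salary FROM departments p JOIN staff c ON c.dept_id = p.id

Result:
id | name    | salary
---+---------+-------
1  | Sales   | 74255 
2  | Finance | 124109
3  | Finance | 177662
4  | Sales   | 149007
5  | Sales   | 100110
6  | Sales   | 111920
7  | Finance | 168262
8  | Finance | 76129 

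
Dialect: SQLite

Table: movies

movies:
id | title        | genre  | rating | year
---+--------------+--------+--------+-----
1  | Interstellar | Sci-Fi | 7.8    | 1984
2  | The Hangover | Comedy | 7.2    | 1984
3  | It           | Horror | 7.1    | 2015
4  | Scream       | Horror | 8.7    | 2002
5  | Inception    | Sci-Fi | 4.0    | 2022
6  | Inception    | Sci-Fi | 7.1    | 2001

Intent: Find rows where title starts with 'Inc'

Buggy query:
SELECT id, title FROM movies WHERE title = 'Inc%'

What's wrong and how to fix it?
Bug: '=' compares the literal string including the % character; pattern matching needs LIKE

Fix: Use LIKE for wildcard pattern matching

Corrected query:
SELECT id, title FROM movies WHERE title LIKE 'Inc%'

Result:
id | title    
---+----------
5  | Inception
6  | Inception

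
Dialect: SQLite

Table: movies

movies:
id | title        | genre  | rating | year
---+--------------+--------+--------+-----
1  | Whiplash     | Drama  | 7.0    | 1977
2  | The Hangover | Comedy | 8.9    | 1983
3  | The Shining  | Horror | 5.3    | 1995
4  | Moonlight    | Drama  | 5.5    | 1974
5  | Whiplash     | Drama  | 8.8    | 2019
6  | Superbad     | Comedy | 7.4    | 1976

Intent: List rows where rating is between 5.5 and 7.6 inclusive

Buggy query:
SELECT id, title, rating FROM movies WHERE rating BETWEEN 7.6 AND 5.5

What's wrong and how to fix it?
Bug: BETWEEN expects the lower bound first; with 7.6 AND 5.5 the range is empty

Fix: Write BETWEEN 5.5 AND 7.6

Corrected query:
SELECT id, title, rating FROM movies WHERE rating BETWEEN 5.5 AND 7.6

Result:
id | title     | rating
---+-----------+-------
1  | Whiplash  | 7     
4  | Moonlight | 5.5   
6  | Superbad  | 7.4   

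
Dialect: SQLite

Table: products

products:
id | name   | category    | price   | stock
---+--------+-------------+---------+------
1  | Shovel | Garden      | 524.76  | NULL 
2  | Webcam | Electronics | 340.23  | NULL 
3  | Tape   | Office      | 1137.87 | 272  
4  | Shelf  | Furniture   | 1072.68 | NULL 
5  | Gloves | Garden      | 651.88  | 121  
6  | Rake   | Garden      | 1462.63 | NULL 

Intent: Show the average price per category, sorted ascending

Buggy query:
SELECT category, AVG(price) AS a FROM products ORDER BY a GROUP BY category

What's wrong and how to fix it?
Bug: GROUP BY must precede ORDER BY

Fix: Move ORDER BY to the end, after GROUP BY

Corrected query:
SELECT category, AVG(price) AS a FROM products GROUP BY category ORDER BY a

Result:
category    | a         
------------+-----------
Electronics | 340.23    
Garden      | 879.756667
Furniture   | 1072.68   
Office      | 1137.87   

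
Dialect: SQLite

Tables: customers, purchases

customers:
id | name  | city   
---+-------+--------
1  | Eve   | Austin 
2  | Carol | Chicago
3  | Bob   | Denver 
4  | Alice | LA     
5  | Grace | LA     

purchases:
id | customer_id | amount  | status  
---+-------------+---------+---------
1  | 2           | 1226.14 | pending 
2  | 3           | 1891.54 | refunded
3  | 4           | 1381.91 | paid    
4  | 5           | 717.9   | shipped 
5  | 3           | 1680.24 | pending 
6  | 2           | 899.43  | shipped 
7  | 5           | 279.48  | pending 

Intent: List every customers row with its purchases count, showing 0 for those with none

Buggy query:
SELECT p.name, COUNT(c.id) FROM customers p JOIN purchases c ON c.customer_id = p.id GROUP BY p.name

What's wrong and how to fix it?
Bug: INNER JOIN drops customers rows that have no matching purchases rows

Fix: Use LEFT JOIN so parents without children still appear (COUNT(c.id) gives 0)

Corrected query:
SELECT p.name, COUNT(c.id) FROM customers p LEFT JOIN purchases c ON c.customer_id = p.id GROUP BY p.name

Result:
name  | COUNT(c.id)
------+------------
Alice | 1          
Bob   | 2          
Carol | 2          
Eve   | 0          
Grace | 2          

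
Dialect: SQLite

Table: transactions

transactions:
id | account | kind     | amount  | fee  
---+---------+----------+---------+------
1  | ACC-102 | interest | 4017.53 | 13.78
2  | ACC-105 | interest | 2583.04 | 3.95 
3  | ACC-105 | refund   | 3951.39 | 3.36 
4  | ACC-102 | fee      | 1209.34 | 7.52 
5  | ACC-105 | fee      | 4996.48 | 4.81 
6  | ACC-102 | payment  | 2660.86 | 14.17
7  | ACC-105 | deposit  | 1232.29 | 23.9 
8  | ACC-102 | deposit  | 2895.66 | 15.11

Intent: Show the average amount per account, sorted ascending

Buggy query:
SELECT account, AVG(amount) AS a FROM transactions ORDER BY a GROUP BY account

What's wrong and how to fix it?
Bug: ORDER BY appears before GROUP BY; SQL clause order requires GROUP BY first

Fix: Reorder: SELECT … FROM … GROUP BY … ORDER BY …

Corrected query:
SELECT account, AVG(amount) AS a FROM transactions GROUP BY account ORDER BY a

Result:
account | a        
--------+----------
ACC-102 | 2695.8475
ACC-105 | 3190.8   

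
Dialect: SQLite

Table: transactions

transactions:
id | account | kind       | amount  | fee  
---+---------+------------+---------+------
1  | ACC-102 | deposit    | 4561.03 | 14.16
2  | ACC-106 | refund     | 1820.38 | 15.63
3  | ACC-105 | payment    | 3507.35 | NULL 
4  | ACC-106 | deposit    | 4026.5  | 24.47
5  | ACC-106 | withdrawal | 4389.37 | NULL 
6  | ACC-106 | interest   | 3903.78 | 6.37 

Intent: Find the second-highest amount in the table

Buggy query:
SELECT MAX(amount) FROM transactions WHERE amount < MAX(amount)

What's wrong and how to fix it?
Bug: The inner MAX is an aggregate inside WHERE, which is not allowed

Fix: Compute the overall MAX in a subquery, then take MAX of rows below it

Corrected query:
SELECT MAX(amount) FROM transactions WHERE amount < (SELECT MAX(amount) FROM transactions)

Result:
MAX(amount)
-----------
4389.37    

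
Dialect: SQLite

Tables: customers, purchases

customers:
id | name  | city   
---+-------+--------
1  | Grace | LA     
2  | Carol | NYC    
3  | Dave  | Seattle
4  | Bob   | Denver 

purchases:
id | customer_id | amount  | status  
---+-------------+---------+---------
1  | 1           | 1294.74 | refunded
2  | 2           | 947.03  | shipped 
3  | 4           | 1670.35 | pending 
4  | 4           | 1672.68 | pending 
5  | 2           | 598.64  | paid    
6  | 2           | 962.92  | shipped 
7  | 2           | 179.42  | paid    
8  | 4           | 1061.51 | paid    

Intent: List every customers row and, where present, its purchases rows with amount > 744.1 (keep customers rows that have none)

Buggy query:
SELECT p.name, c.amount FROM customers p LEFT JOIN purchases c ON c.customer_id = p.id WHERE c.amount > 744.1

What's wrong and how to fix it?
Bug: A WHERE condition on the right-hand table after LEFT JOIN drops unmatched parents

Fix: Move the right-table condition into the ON clause so unmatched parents are kept

Corrected query:
SELECT p.name, c.amount FROM customers p LEFT JOIN purchases c ON c.customer_id = p.id AND c.amount > 744.1

Result:
name  | amount 
------+--------
Grace | 1294.74
Carol | 947.03 
Carol | 962.92 
Dave  | NULL   
Bob   | 1061.51
Bob   | 1670.35
Bob   | 1672.68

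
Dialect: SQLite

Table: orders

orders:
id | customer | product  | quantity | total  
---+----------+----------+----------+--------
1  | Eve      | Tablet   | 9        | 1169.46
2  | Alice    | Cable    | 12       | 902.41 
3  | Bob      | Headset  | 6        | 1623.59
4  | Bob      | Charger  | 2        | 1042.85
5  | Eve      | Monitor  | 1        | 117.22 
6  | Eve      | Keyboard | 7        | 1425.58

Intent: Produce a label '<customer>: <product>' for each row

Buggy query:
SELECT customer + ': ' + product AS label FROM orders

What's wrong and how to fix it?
Bug: '+' is numeric addition; on text columns SQLite converts them to 0 instead of concatenating

Fix: Replace + with || to concatenate text

Corrected query:
SELECT customer || ': ' || product AS label FROM orders

Result:
label        
-------------
Eve: Tablet  
Alice: Cable 
Bob: Headset 
Bob: Charger 
Eve: Monitor 
Eve: Keyboard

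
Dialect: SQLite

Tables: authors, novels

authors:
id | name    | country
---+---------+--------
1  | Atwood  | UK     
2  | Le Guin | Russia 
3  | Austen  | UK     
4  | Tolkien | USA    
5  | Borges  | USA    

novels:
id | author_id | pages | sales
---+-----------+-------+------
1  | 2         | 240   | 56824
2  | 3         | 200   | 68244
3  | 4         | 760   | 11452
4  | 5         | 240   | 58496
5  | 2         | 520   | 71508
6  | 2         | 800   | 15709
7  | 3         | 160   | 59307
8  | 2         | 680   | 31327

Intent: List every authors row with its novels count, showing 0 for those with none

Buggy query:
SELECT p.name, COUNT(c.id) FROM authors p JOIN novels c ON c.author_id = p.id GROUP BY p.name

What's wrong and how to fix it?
Bug: An inner join excludes parents with zero children

Fix: Switch to LEFT JOIN to retain unmatched parent rows

Corrected query:
SELECT p.name, COUNT(c.id) FROM authors p LEFT JOIN novels c ON c.author_id = p.id GROUP BY p.name

Result:
name    | COUNT(c.id)
--------+------------
Atwood  | 0          
Austen  | 2          
Borges  | 1          
Le Guin | 4          
Tolkien | 1          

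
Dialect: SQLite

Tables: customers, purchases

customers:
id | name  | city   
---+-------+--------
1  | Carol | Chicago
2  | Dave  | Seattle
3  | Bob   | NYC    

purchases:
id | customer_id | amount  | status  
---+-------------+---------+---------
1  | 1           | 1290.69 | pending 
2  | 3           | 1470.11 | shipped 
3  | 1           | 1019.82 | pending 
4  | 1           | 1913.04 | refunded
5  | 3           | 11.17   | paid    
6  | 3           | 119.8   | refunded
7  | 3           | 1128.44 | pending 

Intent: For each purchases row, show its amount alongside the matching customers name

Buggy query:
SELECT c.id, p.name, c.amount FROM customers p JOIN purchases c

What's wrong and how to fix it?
Bug: JOIN with no ON clause produces a cartesian product; every purchases row pairs with every customers row

Fix: Add ON c.customer_id = p.id to the JOIN

Corrected query:
SELECT c.id, p.name, c.amount FROM customers p JOIN purchases c ON c.customer_id = p.id

Result:
id | name  | amount 
---+-------+--------
1  | Carol | 1290.69
2  | Bob   | 1470.11
3  | Carol | 1019.82
4  | Carol | 1913.04
5  | Bob   | 11.17  
6  | Bob   | 119.8  
7  | Bob   | 1128.44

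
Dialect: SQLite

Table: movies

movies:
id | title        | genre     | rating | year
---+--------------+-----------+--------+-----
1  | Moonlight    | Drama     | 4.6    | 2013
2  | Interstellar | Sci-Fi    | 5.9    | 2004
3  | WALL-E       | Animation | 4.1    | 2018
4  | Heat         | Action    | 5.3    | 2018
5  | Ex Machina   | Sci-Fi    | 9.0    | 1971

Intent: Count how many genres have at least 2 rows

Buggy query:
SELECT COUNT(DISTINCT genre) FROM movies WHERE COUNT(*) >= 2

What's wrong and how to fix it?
Bug: WHERE filters individual rows, not groups, so a group-level COUNT is invalid there

Fix: Use a subquery that GROUPs and filters with HAVING, then count its rows

Corrected query:
SELECT COUNT(*) FROM (SELECT genre FROM movies GROUP BY genre HAVING COUNT(*) >= 2)

Result:
COUNT(*)
--------
1       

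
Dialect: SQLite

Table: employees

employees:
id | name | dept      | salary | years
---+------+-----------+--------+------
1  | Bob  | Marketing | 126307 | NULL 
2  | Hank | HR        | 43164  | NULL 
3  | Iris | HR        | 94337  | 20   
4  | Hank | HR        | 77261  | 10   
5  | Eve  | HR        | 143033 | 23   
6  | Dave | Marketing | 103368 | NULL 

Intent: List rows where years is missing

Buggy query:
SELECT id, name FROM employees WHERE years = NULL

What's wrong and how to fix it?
Bug: Comparing to NULL with '=' never matches; NULL = NULL is unknown, not true

Fix: Replace '= NULL' with 'IS NULL'

Corrected query:
SELECT id, name FROM employees WHERE years IS NULL

Result:
id | name
---+-----
1  | Bob 
2  | Hank
6  | Dave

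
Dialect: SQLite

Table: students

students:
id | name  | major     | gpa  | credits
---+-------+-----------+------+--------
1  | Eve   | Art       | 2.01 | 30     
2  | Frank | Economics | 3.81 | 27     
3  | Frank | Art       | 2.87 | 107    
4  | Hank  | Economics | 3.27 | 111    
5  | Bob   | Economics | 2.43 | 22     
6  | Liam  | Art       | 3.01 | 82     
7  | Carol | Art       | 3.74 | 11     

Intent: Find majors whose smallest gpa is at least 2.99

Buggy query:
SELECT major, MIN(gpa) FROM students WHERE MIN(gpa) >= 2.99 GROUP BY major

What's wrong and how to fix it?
Bug: MIN() in WHERE is a misuse of aggregate

Fix: Use HAVING for the per-group MIN condition

Corrected query:
SELECT major, MIN(gpa) FROM students GROUP BY major HAVING MIN(gpa) >= 2.99

Result:
(no rows)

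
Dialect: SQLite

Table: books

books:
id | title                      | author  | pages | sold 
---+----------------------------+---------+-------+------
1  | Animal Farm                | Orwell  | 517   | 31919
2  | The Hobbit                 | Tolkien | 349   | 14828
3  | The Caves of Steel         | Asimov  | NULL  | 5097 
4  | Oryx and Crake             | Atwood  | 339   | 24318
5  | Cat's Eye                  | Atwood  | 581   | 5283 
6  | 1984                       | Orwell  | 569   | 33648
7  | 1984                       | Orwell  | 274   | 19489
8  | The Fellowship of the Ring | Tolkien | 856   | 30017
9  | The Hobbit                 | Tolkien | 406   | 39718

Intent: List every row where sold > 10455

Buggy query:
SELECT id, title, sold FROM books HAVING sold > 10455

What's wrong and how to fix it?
Bug: This is a non-aggregate query (no GROUP BY, no aggregates), so in SQLite the HAVING clause is invalid here; a row-level condition belongs in WHERE

Fix: Replace HAVING with WHERE since the condition applies to individual rows

Corrected query:
SELECT id, title, sold FROM books WHERE sold > 10455

Result:
id | title                      | sold 
---+----------------------------+------
1  | Animal Farm                | 31919
2  | The Hobbit                 | 14828
4  | Oryx and Crake             | 24318
6  | 1984                       | 33648
7  | 1984                       | 19489
8  | The Fellowship of the Ring | 30017
9  | The Hobbit                 | 39718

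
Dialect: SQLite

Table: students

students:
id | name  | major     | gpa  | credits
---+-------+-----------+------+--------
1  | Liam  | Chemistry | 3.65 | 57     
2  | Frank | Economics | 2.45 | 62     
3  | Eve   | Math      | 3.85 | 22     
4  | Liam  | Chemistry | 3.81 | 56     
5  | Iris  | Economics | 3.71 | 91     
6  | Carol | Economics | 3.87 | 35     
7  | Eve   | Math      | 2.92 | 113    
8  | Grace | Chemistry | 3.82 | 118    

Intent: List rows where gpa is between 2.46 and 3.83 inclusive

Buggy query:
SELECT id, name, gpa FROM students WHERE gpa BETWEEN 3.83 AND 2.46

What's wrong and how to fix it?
Bug: BETWEEN expects the lower bound first; with 3.83 AND 2.46 the range is empty

Fix: Swap the bounds so the smaller value comes first

Corrected query:
SELECT id, name, gpa FROM students WHERE gpa BETWEEN 2.46 AND 3.83

Result:
id | name  | gpa 
---+-------+-----
1  | Liam  | 3.65
4  | Liam  | 3.81
5  | Iris  | 3.71
7  | Eve   | 2.92
8  | Grace | 3.82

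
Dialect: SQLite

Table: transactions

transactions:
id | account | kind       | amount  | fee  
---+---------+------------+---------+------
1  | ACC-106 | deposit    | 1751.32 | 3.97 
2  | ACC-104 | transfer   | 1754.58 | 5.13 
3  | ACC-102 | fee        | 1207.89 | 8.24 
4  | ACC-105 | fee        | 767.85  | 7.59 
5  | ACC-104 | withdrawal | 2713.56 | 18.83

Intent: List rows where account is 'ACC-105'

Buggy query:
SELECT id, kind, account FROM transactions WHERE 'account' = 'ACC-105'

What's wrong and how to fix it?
Bug: 'account' in single quotes is a string literal, not the column; the comparison is literal-vs-literal and never true

Fix: Reference the column as account without single quotes

Corrected query:
SELECT id, kind, account FROM transactions WHERE account = 'ACC-105'

Result:
id | kind | account
---+------+--------
4  | fee  | ACC-105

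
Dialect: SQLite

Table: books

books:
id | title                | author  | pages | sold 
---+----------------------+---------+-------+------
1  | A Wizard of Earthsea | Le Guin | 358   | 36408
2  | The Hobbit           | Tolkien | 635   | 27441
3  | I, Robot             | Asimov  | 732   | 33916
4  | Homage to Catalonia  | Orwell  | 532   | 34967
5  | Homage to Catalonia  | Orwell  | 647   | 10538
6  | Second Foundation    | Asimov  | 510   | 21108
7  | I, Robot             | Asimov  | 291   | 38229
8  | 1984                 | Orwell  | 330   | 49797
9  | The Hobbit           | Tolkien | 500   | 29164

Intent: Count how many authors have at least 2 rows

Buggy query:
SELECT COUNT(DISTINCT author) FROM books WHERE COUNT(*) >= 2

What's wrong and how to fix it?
Bug: WHERE filters individual rows, not groups, so a group-level COUNT is invalid there

Fix: Use a subquery that GROUPs and filters with HAVING, then count its rows

Corrected query:
SELECT COUNT(*) FROM (SELECT author FROM books GROUP BY author HAVING COUNT(*) >= 2)

Result:
COUNT(*)
--------
3       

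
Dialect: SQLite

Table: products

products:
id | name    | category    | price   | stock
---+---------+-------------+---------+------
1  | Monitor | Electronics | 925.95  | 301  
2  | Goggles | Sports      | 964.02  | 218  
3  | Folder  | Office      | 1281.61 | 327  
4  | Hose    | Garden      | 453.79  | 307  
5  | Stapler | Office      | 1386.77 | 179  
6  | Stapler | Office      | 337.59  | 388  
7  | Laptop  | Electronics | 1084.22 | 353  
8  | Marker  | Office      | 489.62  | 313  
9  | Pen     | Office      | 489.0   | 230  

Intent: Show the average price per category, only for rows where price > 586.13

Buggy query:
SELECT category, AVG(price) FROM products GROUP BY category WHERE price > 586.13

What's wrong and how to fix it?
Bug: Row-level WHERE must come before GROUP BY in the clause order

Fix: Move the WHERE clause before GROUP BY

Corrected query:
SELECT category, AVG(price) FROM products WHERE price > 586.13 GROUP BY category

Result:
category    | AVG(price)
------------+-----------
Electronics | 1005.085  
Office      | 1334.19   
Sports      | 964.02    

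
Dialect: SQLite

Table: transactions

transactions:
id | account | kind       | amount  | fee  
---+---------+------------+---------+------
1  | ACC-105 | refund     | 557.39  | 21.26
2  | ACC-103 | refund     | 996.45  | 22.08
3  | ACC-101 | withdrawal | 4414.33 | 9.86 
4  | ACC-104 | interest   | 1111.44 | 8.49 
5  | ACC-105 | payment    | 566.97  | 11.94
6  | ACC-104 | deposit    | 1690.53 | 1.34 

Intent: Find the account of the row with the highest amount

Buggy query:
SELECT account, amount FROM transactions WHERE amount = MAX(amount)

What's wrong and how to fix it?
Bug: WHERE is evaluated per row; an aggregate over the whole table isn't defined there

Fix: Use a subquery: WHERE amount = (SELECT MAX(amount) FROM transactions)

Corrected query:
SELECT account, amount FROM transactions WHERE amount = (SELECT MAX(amount) FROM transactions)

Result:
account | amount 
--------+--------
ACC-101 | 4414.33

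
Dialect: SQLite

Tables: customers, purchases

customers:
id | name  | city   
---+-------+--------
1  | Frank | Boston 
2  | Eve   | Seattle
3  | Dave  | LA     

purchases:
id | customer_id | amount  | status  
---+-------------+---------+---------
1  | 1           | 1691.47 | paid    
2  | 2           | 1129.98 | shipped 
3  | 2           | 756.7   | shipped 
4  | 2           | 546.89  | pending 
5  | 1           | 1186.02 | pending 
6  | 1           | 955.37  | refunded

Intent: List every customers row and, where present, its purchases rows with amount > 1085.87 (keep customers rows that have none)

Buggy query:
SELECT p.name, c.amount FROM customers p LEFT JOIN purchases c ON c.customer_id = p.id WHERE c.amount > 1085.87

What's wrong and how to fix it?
Bug: A WHERE condition on the right-hand table after LEFT JOIN drops unmatched parents

Fix: Put 'c.amount > 1085.87' in the JOIN's ON clause instead of WHERE

Corrected query:
SELECT p.name, c.amount FROM customers p LEFT JOIN purchases c ON c.customer_id = p.id AND c.amount > 1085.87

Result:
name  | amount 
------+--------
Frank | 1186.02
Frank | 1691.47
Eve   | 1129.98
Dave  | NULL   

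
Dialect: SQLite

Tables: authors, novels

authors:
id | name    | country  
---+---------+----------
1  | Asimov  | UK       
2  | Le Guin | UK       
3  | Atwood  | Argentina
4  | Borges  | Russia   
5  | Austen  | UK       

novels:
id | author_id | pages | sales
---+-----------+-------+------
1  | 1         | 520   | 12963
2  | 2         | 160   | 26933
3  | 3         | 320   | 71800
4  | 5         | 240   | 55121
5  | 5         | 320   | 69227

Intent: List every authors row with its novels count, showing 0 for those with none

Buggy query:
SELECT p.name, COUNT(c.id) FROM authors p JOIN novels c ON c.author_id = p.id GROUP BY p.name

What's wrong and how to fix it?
Bug: INNER JOIN drops authors rows that have no matching novels rows

Fix: Switch to LEFT JOIN to retain unmatched parent rows

Corrected query:
SELECT p.name, COUNT(c.id) FROM authors p LEFT JOIN novels c ON c.author_id = p.id GROUP BY p.name

Result:
name    | COUNT(c.id)
--------+------------
Asimov  | 1          
Atwood  | 1          
Austen  | 2          
Borges  | 0          
Le Guin | 1          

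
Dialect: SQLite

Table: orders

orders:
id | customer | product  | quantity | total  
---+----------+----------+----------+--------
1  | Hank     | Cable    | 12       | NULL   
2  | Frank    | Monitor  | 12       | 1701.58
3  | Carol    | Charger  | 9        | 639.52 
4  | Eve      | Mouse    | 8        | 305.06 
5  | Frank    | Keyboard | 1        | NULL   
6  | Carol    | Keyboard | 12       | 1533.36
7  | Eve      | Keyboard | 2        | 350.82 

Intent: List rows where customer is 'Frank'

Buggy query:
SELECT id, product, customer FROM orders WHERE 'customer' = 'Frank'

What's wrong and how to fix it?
Bug: 'customer' in single quotes is a string literal, not the column; the comparison is literal-vs-literal and never true

Fix: Reference the column as customer without single quotes

Corrected query:
SELECT id, product, customer FROM orders WHERE customer = 'Frank'

Result:
id | product  | customer
---+----------+---------
2  | Monitor  | Frank   
5  | Keyboard | Frank   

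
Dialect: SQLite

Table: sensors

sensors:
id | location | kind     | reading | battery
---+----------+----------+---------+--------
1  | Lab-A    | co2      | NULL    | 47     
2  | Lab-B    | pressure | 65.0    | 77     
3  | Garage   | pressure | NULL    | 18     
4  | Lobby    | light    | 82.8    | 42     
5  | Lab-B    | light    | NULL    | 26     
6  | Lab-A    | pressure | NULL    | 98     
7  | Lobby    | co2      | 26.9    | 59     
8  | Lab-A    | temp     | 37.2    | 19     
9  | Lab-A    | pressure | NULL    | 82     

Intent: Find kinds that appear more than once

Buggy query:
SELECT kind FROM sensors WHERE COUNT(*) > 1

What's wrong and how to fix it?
Bug: WHERE can't reference COUNT(*); aggregates are computed after WHERE

Fix: Group first, then use HAVING for the count condition

Corrected query:
SELECT kind FROM sensors GROUP BY kind HAVING COUNT(*) > 1

Result:
kind    
--------
co2     
light   
pressure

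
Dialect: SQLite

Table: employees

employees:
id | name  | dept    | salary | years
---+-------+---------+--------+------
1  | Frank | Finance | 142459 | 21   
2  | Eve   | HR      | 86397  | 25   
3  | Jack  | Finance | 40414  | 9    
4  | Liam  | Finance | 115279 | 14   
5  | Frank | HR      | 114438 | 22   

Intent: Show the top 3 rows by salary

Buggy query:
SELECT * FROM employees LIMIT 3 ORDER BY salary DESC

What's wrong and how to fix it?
Bug: ORDER BY cannot follow LIMIT; LIMIT is the final clause

Fix: Swap the clauses: ORDER BY first, then LIMIT

Corrected query:
SELECT * FROM employees ORDER BY salary DESC LIMIT 3

Result:
id | name  | dept    | salary | years
---+-------+---------+--------+------
1  | Frank | Finance | 142459 | 21   
4  | Liam  | Finance | 115279 | 14   
5  | Frank | HR      | 114438 | 22   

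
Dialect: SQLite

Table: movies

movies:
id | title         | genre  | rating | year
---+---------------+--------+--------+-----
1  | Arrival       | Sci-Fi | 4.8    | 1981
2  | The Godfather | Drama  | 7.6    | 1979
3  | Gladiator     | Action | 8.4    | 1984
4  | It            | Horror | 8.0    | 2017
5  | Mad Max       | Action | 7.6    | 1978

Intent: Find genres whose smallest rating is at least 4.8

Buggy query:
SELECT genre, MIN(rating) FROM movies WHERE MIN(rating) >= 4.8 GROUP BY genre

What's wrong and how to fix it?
Bug: MIN() in WHERE is a misuse of aggregate

Fix: Replace WHERE with HAVING after the GROUP BY

Corrected query:
SELECT genre, MIN(rating) FROM movies GROUP BY genre HAVING MIN(rating) >= 4.8

Result:
genre  | MIN(rating)
-------+------------
Action | 7.6        
Drama  | 7.6        
Horror | 8          
Sci-Fi | 4.8        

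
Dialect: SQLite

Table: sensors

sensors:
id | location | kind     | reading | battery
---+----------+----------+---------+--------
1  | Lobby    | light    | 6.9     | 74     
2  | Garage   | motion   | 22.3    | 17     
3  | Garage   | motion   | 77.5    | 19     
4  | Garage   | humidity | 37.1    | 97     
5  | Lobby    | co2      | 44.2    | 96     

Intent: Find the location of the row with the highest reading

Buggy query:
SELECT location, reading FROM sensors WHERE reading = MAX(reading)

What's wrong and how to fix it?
Bug: MAX(reading) is an aggregate and cannot be used directly in WHERE

Fix: Use a subquery: WHERE reading = (SELECT MAX(reading) FROM sensors)

Corrected query:
SELECT location, reading FROM sensors WHERE reading = (SELECT MAX(reading) FROM sensors)

Result:
location | reading
---------+--------
Garage   | 77.5   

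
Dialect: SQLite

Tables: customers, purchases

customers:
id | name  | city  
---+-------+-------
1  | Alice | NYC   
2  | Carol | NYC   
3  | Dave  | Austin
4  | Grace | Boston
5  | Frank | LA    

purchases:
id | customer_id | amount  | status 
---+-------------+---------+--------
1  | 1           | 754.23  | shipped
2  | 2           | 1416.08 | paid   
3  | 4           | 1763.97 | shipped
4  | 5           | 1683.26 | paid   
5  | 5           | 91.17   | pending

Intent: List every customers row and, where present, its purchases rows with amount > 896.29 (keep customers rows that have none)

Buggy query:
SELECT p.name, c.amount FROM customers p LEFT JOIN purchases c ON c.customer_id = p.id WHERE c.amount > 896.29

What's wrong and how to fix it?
Bug: Filtering c.amount in WHERE discards the NULL rows produced by LEFT JOIN, turning it into an inner join

Fix: Move the right-table condition into the ON clause so unmatched parents are kept

Corrected query:
SELECT p.name, c.amount FROM customers p LEFT JOIN purchases c ON c.customer_id = p.id AND c.amount > 896.29

Result:
name  | amount 
------+--------
Alice | NULL   
Carol | 1416.08
Dave  | NULL   
Grace | 1763.97
Frank | 1683.26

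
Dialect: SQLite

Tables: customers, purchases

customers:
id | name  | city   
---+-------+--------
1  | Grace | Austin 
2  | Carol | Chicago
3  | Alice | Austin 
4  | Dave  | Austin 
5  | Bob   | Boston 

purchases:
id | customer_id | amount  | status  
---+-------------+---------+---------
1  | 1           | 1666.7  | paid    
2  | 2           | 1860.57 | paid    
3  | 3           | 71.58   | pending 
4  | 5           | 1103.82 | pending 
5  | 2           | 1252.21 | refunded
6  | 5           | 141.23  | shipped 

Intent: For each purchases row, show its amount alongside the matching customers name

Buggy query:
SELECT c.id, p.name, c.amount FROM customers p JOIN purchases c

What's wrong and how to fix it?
Bug: JOIN with no ON clause produces a cartesian product; every purchases row pairs with every customers row

Fix: Add ON c.customer_id = p.id to the JOIN

Corrected query:
SELECT c.id, p.name, c.amount FROM customers p JOIN purchases c ON c.customer_id = p.id

Result:
id | name  | amount 
---+-------+--------
1  | Grace | 1666.7 
2  | Carol | 1860.57
3  | Alice | 71.58  
4  | Bob   | 1103.82
5  | Carol | 1252.21
6  | Bob   | 141.23 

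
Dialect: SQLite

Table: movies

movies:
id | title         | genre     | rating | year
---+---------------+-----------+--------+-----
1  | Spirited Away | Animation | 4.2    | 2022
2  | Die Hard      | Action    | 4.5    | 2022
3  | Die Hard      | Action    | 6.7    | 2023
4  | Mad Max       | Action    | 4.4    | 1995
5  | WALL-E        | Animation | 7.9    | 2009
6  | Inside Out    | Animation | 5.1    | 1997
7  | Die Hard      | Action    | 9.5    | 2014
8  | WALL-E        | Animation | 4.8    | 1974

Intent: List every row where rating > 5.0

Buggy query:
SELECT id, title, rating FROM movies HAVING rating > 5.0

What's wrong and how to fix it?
Bug: HAVING filters the output of aggregation, but this query has no GROUP BY and no aggregate functions, so SQLite rejects it (HAVING clause on a non-aggregate query); the condition here is per row

Fix: Replace HAVING with WHERE since the condition applies to individual rows

Corrected query:
SELECT id, title, rating FROM movies WHERE rating > 5.0

Result:
id | title      | rating
---+------------+-------
3  | Die Hard   | 6.7   
5  | WALL-E     | 7.9   
6  | Inside Out | 5.1   
7  | Die Hard   | 9.5   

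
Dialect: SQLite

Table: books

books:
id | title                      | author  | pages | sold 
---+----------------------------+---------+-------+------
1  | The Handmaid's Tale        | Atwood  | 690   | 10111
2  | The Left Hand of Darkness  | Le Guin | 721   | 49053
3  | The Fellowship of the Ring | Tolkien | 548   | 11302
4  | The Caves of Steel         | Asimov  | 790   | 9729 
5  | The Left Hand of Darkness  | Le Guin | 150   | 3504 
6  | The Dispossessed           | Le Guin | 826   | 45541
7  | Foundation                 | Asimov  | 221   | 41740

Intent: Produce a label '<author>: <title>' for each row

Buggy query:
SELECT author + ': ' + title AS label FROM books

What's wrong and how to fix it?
Bug: '+' is numeric addition; on text columns SQLite converts them to 0 instead of concatenating

Fix: Replace + with || to concatenate text

Corrected query:
SELECT author || ': ' || title AS label FROM books

Result:
label                              
-----------------------------------
Atwood: The Handmaid's Tale        
Le Guin: The Left Hand of Darkness 
Tolkien: The Fellowship of the Ring
Asimov: The Caves of Steel         
Le Guin: The Left Hand of Darkness 
Le Guin: The Dispossessed          
Asimov: Foundation                 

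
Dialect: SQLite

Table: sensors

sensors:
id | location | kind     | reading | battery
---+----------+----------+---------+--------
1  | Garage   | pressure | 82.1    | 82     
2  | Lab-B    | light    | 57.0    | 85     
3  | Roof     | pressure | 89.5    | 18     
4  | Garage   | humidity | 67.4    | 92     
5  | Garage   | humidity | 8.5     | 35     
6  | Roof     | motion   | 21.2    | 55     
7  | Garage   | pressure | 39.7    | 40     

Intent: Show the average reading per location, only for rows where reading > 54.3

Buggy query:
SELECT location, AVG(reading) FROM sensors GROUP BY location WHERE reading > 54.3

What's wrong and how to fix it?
Bug: Row-level WHERE must come before GROUP BY in the clause order

Fix: Move the WHERE clause before GROUP BY

Corrected query:
SELECT location, AVG(reading) FROM sensors WHERE reading > 54.3 GROUP BY location

Result:
location | AVG(reading)
---------+-------------
Garage   | 74.75       
Lab-B    | 57          
Roof     | 89.5        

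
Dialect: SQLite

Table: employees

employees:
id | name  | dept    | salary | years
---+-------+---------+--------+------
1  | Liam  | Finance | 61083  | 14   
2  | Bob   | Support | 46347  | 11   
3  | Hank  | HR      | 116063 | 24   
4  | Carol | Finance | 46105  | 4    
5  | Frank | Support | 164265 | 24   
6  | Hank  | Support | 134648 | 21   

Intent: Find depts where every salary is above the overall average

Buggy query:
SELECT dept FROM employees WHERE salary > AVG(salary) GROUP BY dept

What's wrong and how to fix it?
Bug: AVG() is an aggregate; it can't sit directly in WHERE

Fix: Compute the overall average in a scalar subquery and compare each group's MIN against it in HAVING

Corrected query:
SELECT dept FROM employees GROUP BY dept HAVING MIN(salary) > (SELECT AVG(salary) FROM employees)

Result:
dept
----
HR  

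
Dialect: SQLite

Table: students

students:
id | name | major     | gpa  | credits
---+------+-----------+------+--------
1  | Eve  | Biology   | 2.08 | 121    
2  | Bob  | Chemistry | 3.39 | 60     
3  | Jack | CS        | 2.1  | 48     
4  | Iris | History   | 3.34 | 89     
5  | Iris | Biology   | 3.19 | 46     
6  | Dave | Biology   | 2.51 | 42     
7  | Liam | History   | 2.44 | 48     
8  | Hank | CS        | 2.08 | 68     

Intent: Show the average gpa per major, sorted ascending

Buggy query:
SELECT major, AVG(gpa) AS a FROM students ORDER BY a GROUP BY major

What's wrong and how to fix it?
Bug: GROUP BY must precede ORDER BY

Fix: Reorder: SELECT … FROM … GROUP BY … ORDER BY …

Corrected query:
SELECT major, AVG(gpa) AS a FROM students GROUP BY major ORDER BY a

Result:
major     | a       
----------+---------
CS        | 2.09    
Biology   | 2.593333
History   | 2.89    
Chemistry | 3.39    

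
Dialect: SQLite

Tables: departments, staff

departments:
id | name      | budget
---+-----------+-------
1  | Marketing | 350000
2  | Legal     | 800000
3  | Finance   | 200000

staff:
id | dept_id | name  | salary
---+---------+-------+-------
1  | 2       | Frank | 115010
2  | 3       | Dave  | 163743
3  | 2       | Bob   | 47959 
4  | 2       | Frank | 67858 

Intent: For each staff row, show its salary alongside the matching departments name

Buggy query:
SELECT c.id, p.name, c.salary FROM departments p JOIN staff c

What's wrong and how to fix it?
Bug: JOIN with no ON clause produces a cartesian product; every staff row pairs with every departments row

Fix: Add ON c.dept_id = p.id to the JOIN

Corrected query:
SELECT c.id, p.name, c.salary FROM departments p JOIN staff c ON c.dept_id = p.id

Result:
id | name    | salary
---+---------+-------
1  | Legal   | 115010
2  | Finance | 163743
3  | Legal   | 47959 
4  | Legal   | 67858 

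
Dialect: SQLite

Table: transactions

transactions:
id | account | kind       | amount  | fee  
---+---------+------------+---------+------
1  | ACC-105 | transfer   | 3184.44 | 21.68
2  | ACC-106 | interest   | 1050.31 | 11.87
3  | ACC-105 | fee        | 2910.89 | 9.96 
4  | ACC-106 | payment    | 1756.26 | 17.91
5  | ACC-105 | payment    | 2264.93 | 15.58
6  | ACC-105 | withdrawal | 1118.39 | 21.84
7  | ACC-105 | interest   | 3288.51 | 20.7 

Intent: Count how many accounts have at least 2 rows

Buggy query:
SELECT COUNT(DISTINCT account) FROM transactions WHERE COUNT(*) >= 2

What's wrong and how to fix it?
Bug: COUNT(*) cannot appear in WHERE; the per-group count doesn't exist yet

Fix: Group first with HAVING COUNT(*) >= 2, then COUNT the resulting groups

Corrected query:
SELECT COUNT(*) FROM (SELECT account FROM transactions GROUP BY account HAVING COUNT(*) >= 2)

Result:
COUNT(*)
--------
2       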